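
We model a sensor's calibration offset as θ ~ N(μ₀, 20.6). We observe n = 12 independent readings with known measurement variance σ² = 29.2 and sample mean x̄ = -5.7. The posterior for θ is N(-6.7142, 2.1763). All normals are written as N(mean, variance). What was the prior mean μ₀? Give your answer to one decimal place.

With known observation variance, the Normal–Normal posterior has precision τ_n = τ₀ + n/σ² and mean μ_n = (τ₀μ₀ + (n/σ²)x̄)/τ_n.
Here τ₀ = 1/20.6 = 0.048544 and τ_data = 12/29.2 = 0.410959, so τ_n = 0.459503.
Rearranging for μ₀: μ₀ = (μ_n·τ_n − τ_data·x̄)/τ₀ = (-6.7142·0.459503 − 0.410959·-5.7) / 0.048544 = -0.742729/0.048544 ≈ -15.3.

μ₀ = -15.3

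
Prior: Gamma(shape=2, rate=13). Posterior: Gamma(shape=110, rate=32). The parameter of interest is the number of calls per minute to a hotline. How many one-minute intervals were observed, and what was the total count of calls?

n = 19 one-minute intervals with total 108 calls

Gamma–Poisson conjugacy: posterior shape = α + Σxᵢ, posterior rate = β + n.
Matching: Σxᵢ = 110 − 2 = 108 and n = 32 − 13 = 19.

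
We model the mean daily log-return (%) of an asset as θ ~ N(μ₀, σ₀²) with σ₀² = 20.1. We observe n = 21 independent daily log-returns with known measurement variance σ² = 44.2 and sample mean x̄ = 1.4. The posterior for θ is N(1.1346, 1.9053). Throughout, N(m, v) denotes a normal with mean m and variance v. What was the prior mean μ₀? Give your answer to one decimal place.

μ₀ = -1.4

The posterior mean is a precision-weighted average: μ_n = (τ₀μ₀ + τ_data·x̄)/(τ₀+τ_data), with τ₀=1/σ₀² and τ_data=n/σ².
Here τ₀ = 1/20.1 = 0.049751 and τ_data = 21/44.2 = 0.475113, so τ_n = 0.524864.
Rearranging for μ₀: μ₀ = (μ_n·τ_n − τ_data·x̄)/τ₀ = (1.1346·0.524864 − 0.475113·1.4) / 0.049751 = -0.069648/0.049751 ≈ -1.4.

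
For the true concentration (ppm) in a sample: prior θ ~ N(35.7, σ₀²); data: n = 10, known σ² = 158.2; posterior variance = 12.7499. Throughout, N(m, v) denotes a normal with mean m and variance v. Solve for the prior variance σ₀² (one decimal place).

σ₀² = 65.7

Posterior precision equals prior precision plus data precision: 1/σ_n² = 1/σ₀² + n/σ².
So 1/σ₀² = 1/12.7499 − 10/158.2 = 0.078432 − 0.063211 = 0.015221.
Hence σ₀² = 1/0.015221 ≈ 65.7.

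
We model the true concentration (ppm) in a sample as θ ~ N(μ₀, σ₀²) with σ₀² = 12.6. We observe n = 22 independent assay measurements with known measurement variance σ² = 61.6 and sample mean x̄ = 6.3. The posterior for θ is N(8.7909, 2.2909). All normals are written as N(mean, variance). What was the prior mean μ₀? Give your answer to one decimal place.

With known observation variance, the Normal–Normal posterior has precision τ_n = τ₀ + n/σ² and mean μ_n = (τ₀μ₀ + (n/σ²)x̄)/τ_n.
Here τ₀ = 1/12.6 = 0.079365 and τ_data = 22/61.6 = 0.357143, so τ_n = 0.436508.
Rearranging for μ₀: μ₀ = (μ_n·τ_n − τ_data·x̄)/τ₀ = (8.7909·0.436508 − 0.357143·6.3) / 0.079365 = 1.587297/0.079365 ≈ 20.0.

μ₀ = 20.0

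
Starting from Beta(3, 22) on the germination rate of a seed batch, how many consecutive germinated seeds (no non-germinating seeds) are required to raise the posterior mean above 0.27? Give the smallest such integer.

After k germinated seeds and 0 non-germinating seeds the posterior is Beta(3+k, 22), with mean (3+k)/(3+22+k).
Set (3+k)/(25+k) > 0.27 and solve: k > (0.27·25 − 3)/(1 − 0.27) = 5.137.
The smallest integer exceeding 5.137 is 6, and checking k=6: (9)/(31) = 0.2903 > 0.27.

k = 6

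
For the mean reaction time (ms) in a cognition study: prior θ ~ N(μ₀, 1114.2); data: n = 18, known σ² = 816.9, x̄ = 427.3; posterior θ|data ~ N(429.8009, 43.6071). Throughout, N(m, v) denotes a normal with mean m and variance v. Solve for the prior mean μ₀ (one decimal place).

The posterior mean is a precision-weighted average: μ_n = (τ₀μ₀ + τ_data·x̄)/(τ₀+τ_data), with τ₀=1/σ₀² and τ_data=n/σ².
Here τ₀ = 1/1114.2 = 0.000898 and τ_data = 18/816.9 = 0.022035, so τ_n = 0.022933.
Rearranging for μ₀: μ₀ = (μ_n·τ_n − τ_data·x̄)/τ₀ = (429.8009·0.022933 − 0.022035·427.3) / 0.000898 = 0.441069/0.000898 ≈ 491.2.

μ₀ = 491.2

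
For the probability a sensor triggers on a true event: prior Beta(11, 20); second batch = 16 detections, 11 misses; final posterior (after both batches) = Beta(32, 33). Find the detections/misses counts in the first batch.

5 detections and 2 misses

Because Beta–binomial updating is additive in the counts, the combined data contributed (α_post−α_prior, β_post−β_prior) successes and failures.
Total across both batches: 32−11=21 detections, 33−20=13 misses.
Subtract the second batch: 21−16=5 detections and 13−11=2 misses.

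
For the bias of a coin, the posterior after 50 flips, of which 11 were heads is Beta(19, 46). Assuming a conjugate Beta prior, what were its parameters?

Beta(8, 7)

A Beta(a, b) prior with s successes and f failures in binomial data gives a Beta(a+s, b+f) posterior.
So a = 19 − 11 = 8 and b = 46 − 39 = 7.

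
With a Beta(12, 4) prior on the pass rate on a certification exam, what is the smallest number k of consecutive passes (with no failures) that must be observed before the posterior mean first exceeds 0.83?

After k passes and 0 failures the posterior is Beta(12+k, 4), with mean (12+k)/(12+4+k).
Set (12+k)/(16+k) > 0.83 and solve: k > (0.83·16 − 12)/(1 − 0.83) = 7.529.
The smallest integer exceeding 7.529 is 8, and checking k=8: (20)/(24) = 0.8333 > 0.83.

k = 8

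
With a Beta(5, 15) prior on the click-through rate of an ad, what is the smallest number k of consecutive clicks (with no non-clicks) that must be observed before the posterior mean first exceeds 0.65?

After k clicks and 0 non-clicks the posterior is Beta(5+k, 15), with mean (5+k)/(5+15+k).
Set (5+k)/(20+k) > 0.65 and solve: k > (0.65·20 − 5)/(1 − 0.65) = 22.857.
The smallest integer exceeding 22.857 is 23, and checking k=23: (28)/(43) = 0.6512 > 0.65.

k = 23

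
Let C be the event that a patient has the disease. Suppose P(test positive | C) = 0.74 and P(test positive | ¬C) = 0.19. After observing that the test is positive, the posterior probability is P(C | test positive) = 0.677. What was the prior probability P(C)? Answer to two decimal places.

Bayes' rule in odds form gives O(C|E) = O(C)·[P(E|C)/P(E|¬C)], hence O(C) = O(C|E)/LR.
Posterior odds = 0.677/(1−0.677) = 2.0960. LR = 0.74/0.19 = 3.8947.
Prior odds = 2.0960/3.8947 = 0.5382, so P(C) = 0.5382/(1+0.5382) ≈ 0.35.

P(C) = 0.35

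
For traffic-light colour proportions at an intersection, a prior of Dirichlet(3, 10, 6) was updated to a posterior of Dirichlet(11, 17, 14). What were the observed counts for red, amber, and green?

For a Dirichlet(α) prior with multinomial counts c, the posterior is Dirichlet(α + c) componentwise.
Counts are posterior − prior componentwise: 11−3=8, 17−10=7, 14−6=8.

counts (8, 7, 8)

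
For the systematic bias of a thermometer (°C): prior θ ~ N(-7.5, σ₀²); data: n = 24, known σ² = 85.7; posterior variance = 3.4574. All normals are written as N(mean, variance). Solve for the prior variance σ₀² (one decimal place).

σ₀² = 108.8

Posterior precision equals prior precision plus data precision: 1/σ_n² = 1/σ₀² + n/σ².
So 1/σ₀² = 1/3.4574 − 24/85.7 = 0.289235 − 0.280047 = 0.009188.
Hence σ₀² = 1/0.009188 ≈ 108.8.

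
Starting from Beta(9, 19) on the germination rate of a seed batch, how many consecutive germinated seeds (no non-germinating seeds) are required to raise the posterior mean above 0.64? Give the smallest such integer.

After k germinated seeds and 0 non-germinating seeds the posterior is Beta(9+k, 19), with mean (9+k)/(9+19+k).
Set (9+k)/(28+k) > 0.64 and solve: k > (0.64·28 − 9)/(1 − 0.64) = 24.778.
The smallest integer exceeding 24.778 is 25.

k = 25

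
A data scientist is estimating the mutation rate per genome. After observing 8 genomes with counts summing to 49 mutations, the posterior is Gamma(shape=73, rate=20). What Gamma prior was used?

Gamma–Poisson conjugacy: posterior shape = α + Σxᵢ, posterior rate = β + n.
So α = 73 − 49 = 24 and β = 20 − 8 = 12.

Gamma(shape=24, rate=12)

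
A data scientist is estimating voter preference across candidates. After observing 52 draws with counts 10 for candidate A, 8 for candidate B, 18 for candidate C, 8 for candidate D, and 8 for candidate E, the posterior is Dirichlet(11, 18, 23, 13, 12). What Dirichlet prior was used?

For a Dirichlet(α) prior with multinomial counts c, the posterior is Dirichlet(α + c) componentwise.
Subtract each count from the matching posterior parameter: 11−10=1, 18−8=10, 23−18=5, 13−8=5, 12−8=4.

Dirichlet(1, 10, 5, 5, 4)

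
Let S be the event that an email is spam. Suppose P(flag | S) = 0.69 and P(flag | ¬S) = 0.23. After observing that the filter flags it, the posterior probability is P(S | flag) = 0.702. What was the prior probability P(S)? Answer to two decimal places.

P(S) = 0.44

In odds form, posterior odds = prior odds × likelihood ratio, so prior odds = posterior odds ÷ LR.
Posterior odds = 0.702/(1−0.702) = 2.3557. LR = 0.69/0.23 = 3.0000.
Prior odds = 2.3557/3.0000 = 0.7852, so P(S) = 0.7852/(1+0.7852) ≈ 0.44.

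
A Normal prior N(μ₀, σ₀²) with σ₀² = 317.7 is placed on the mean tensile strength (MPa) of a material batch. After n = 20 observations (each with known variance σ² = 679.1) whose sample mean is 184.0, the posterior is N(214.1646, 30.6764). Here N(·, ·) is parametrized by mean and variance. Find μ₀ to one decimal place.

With known observation variance, the Normal–Normal posterior has precision τ_n = τ₀ + n/σ² and mean μ_n = (τ₀μ₀ + (n/σ²)x̄)/τ_n.
Here τ₀ = 1/317.7 = 0.003148 and τ_data = 20/679.1 = 0.029451, so τ_n = 0.032599.
Rearranging for μ₀: μ₀ = (μ_n·τ_n − τ_data·x̄)/τ₀ = (214.1646·0.032599 − 0.029451·184.0) / 0.003148 = 1.562568/0.003148 ≈ 496.4.

μ₀ = 496.4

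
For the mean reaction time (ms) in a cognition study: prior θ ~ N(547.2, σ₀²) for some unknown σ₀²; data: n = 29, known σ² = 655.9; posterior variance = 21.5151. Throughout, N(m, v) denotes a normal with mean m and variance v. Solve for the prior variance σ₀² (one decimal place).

For the Normal–Normal model with known σ², precisions add: τ_n = τ₀ + n/σ².
So 1/σ₀² = 1/21.5151 − 29/655.9 = 0.046479 − 0.044214 = 0.002265.
Hence σ₀² = 1/0.002265 ≈ 441.5.

σ₀² = 441.5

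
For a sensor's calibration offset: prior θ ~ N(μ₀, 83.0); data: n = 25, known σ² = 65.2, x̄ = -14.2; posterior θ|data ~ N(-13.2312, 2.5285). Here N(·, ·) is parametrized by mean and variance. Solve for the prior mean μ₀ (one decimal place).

μ₀ = 17.6

The posterior mean is a precision-weighted average: μ_n = (τ₀μ₀ + τ_data·x̄)/(τ₀+τ_data), with τ₀=1/σ₀² and τ_data=n/σ².
Here τ₀ = 1/83.0 = 0.012048 and τ_data = 25/65.2 = 0.383436, so τ_n = 0.395484.
Rearranging for μ₀: μ₀ = (μ_n·τ_n − τ_data·x̄)/τ₀ = (-13.2312·0.395484 − 0.383436·-14.2) / 0.012048 = 0.212063/0.012048 ≈ 17.6.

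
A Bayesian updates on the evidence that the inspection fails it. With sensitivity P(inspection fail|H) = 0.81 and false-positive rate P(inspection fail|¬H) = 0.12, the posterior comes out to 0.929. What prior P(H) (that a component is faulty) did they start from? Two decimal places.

In odds form, posterior odds = prior odds × likelihood ratio, so prior odds = posterior odds ÷ LR.
Posterior odds = 0.929/(1−0.929) = 13.0845. LR = 0.81/0.12 = 6.7500.
Prior odds = 13.0845/6.7500 = 1.9384, so P(H) = 1.9384/(1+1.9384) ≈ 0.66.

P(H) = 0.66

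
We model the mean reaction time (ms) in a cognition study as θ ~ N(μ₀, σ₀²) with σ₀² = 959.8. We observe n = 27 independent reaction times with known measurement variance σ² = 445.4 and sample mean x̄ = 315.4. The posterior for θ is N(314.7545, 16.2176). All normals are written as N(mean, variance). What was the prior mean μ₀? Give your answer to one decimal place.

μ₀ = 277.2

With known observation variance, the Normal–Normal posterior has precision τ_n = τ₀ + n/σ² and mean μ_n = (τ₀μ₀ + (n/σ²)x̄)/τ_n.
Here τ₀ = 1/959.8 = 0.001042 and τ_data = 27/445.4 = 0.060620, so τ_n = 0.061662.
Rearranging for μ₀: μ₀ = (μ_n·τ_n − τ_data·x̄)/τ₀ = (314.7545·0.061662 − 0.060620·315.4) / 0.001042 = 0.288844/0.001042 ≈ 277.2.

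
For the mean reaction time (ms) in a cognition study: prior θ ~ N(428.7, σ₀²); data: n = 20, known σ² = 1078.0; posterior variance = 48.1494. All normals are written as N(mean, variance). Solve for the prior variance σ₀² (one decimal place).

σ₀² = 451.3

For the Normal–Normal model with known σ², precisions add: τ_n = τ₀ + n/σ².
So 1/σ₀² = 1/48.1494 − 20/1078.0 = 0.020769 − 0.018553 = 0.002216.
Hence σ₀² = 1/0.002216 ≈ 451.3.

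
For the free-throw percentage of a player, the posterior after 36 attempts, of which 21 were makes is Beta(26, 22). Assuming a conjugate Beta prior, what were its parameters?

A Beta(a, b) prior with s successes and f failures in binomial data gives a Beta(a+s, b+f) posterior.
Subtract the data counts: 26−21=5, 22−15=7.

Beta(5, 7)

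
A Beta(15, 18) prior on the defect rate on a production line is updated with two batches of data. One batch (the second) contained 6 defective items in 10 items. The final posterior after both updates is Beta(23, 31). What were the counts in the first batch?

2 defective items and 9 good items

Because Beta–binomial updating is additive in the counts, the combined data contributed (α_post−α_prior, β_post−β_prior) successes and failures.
Total across both batches: 23−15=8 defective items, 31−18=13 good items.
Subtract the second batch: 8−6=2 defective items and 13−4=9 good items.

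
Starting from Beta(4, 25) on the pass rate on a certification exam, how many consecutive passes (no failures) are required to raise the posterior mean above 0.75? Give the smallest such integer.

After k passes and 0 failures the posterior is Beta(4+k, 25), with mean (4+k)/(4+25+k).
Set (4+k)/(29+k) > 0.75 and solve: k > (0.75·29 − 4)/(1 − 0.75) = 71.000.
The smallest integer exceeding 71.000 is 72, and checking k=72: (76)/(101) = 0.7525 > 0.75.

k = 72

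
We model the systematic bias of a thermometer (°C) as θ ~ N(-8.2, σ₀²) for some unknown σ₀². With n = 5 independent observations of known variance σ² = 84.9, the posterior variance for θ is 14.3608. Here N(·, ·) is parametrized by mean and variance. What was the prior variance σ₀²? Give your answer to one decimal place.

Posterior precision equals prior precision plus data precision: 1/σ_n² = 1/σ₀² + n/σ².
So 1/σ₀² = 1/14.3608 − 5/84.9 = 0.069634 − 0.058893 = 0.010741.
Hence σ₀² = 1/0.010741 ≈ 93.1.

σ₀² = 93.1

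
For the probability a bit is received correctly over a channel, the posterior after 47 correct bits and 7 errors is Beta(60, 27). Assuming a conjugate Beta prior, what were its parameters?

Beta is conjugate to the binomial likelihood: posterior = Beta(a+s, b+f).
Subtract the data counts: 60−47=13, 27−7=20.

Beta(13, 20)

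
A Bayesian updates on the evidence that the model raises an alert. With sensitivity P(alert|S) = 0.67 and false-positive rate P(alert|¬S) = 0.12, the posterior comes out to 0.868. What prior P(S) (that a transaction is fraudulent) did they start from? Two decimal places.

In odds form, posterior odds = prior odds × likelihood ratio, so prior odds = posterior odds ÷ LR.
Posterior odds = 0.868/(1−0.868) = 6.5758. LR = 0.67/0.12 = 5.5833.
Prior odds = 6.5758/5.5833 = 1.1778, so P(S) = 1.1778/(1+1.1778) ≈ 0.54.

P(S) = 0.54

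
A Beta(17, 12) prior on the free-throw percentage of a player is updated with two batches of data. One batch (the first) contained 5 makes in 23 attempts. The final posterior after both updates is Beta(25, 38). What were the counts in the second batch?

3 makes and 8 misses

Sequential conjugate updates are equivalent to a single update on the pooled data, so total successes = posterior α − prior α and total failures = posterior β − prior β.
Total across both batches: 25−17=8 makes, 38−12=26 misses.
Subtract the first batch: 8−5=3 makes and 26−18=8 misses.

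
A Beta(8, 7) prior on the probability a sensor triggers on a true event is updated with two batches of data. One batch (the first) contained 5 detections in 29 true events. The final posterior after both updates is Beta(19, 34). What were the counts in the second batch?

Sequential conjugate updates are equivalent to a single update on the pooled data, so total successes = posterior α − prior α and total failures = posterior β − prior β.
Total across both batches: 19−8=11 detections, 34−7=27 misses.
Subtract the first batch: 11−5=6 detections and 27−24=3 misses.

6 detections and 3 misses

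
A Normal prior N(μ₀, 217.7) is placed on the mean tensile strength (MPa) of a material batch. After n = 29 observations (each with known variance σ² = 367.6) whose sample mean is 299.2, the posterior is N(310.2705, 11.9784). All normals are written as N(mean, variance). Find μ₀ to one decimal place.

With known observation variance, the Normal–Normal posterior has precision τ_n = τ₀ + n/σ² and mean μ_n = (τ₀μ₀ + (n/σ²)x̄)/τ_n.
Here τ₀ = 1/217.7 = 0.004593 and τ_data = 29/367.6 = 0.078890, so τ_n = 0.083483.
Rearranging for μ₀: μ₀ = (μ_n·τ_n − τ_data·x̄)/τ₀ = (310.2705·0.083483 − 0.078890·299.2) / 0.004593 = 2.298424/0.004593 ≈ 500.4.

μ₀ = 500.4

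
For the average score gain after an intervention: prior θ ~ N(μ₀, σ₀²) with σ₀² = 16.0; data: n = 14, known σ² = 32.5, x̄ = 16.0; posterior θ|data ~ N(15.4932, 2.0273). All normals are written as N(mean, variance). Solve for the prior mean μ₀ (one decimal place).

The posterior mean is a precision-weighted average: μ_n = (τ₀μ₀ + τ_data·x̄)/(τ₀+τ_data), with τ₀=1/σ₀² and τ_data=n/σ².
Here τ₀ = 1/16.0 = 0.062500 and τ_data = 14/32.5 = 0.430769, so τ_n = 0.493269.
Rearranging for μ₀: μ₀ = (μ_n·τ_n − τ_data·x̄)/τ₀ = (15.4932·0.493269 − 0.430769·16.0) / 0.062500 = 0.750011/0.062500 ≈ 12.0.

μ₀ = 12.0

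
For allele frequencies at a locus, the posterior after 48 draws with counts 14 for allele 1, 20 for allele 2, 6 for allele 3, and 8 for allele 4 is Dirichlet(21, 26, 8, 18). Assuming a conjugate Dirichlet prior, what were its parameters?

For a Dirichlet(α) prior with multinomial counts c, the posterior is Dirichlet(α + c) componentwise.
Subtract each count from the matching posterior parameter: 21−14=7, 26−20=6, 8−6=2, 18−8=10.

Dirichlet(7, 6, 2, 10)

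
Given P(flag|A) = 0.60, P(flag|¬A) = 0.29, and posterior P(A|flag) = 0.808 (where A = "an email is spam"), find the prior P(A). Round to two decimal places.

P(A) = 0.67

In odds form, posterior odds = prior odds × likelihood ratio, so prior odds = posterior odds ÷ LR.
Posterior odds = 0.808/(1−0.808) = 4.2083. LR = 0.60/0.29 = 2.0690.
Prior odds = 4.2083/2.0690 = 2.0340, so P(A) = 2.0340/(1+2.0340) ≈ 0.67.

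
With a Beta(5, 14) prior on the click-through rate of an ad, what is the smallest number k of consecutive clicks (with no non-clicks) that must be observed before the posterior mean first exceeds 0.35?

After k clicks and 0 non-clicks the posterior is Beta(5+k, 14), with mean (5+k)/(5+14+k).
Set (5+k)/(19+k) > 0.35 and solve: k > (0.35·19 − 5)/(1 − 0.35) = 2.538.
The smallest integer exceeding 2.538 is 3.

k = 3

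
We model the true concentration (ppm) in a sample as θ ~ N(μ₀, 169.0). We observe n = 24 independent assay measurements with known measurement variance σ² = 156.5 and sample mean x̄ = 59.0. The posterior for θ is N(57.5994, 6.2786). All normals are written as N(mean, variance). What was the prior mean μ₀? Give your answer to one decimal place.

μ₀ = 21.3

The posterior mean is a precision-weighted average: μ_n = (τ₀μ₀ + τ_data·x̄)/(τ₀+τ_data), with τ₀=1/σ₀² and τ_data=n/σ².
Here τ₀ = 1/169.0 = 0.005917 and τ_data = 24/156.5 = 0.153355, so τ_n = 0.159272.
Rearranging for μ₀: μ₀ = (μ_n·τ_n − τ_data·x̄)/τ₀ = (57.5994·0.159272 − 0.153355·59.0) / 0.005917 = 0.126027/0.005917 ≈ 21.3.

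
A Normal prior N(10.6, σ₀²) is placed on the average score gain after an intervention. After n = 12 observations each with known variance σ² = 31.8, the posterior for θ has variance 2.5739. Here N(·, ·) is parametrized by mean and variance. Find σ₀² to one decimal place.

For the Normal–Normal model with known σ², precisions add: τ_n = τ₀ + n/σ².
So 1/σ₀² = 1/2.5739 − 12/31.8 = 0.388515 − 0.377358 = 0.011157.
Hence σ₀² = 1/0.011157 ≈ 89.6.

σ₀² = 89.6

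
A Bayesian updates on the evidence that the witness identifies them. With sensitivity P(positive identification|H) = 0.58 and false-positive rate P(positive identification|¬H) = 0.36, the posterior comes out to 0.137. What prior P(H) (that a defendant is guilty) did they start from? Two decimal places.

P(H) = 0.09

In odds form, posterior odds = prior odds × likelihood ratio, so prior odds = posterior odds ÷ LR.
Posterior odds = 0.137/(1−0.137) = 0.1587. LR = 0.58/0.36 = 1.6111.
Prior odds = 0.1587/1.6111 = 0.0985, so P(H) = 0.0985/(1+0.0985) ≈ 0.09.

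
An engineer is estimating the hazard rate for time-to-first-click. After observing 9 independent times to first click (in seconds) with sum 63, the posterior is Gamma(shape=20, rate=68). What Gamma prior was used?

Gamma–exponential conjugacy: posterior shape = α + n, posterior rate = β + Σtᵢ.
So α = 20 − 9 = 11 and β = 68 − 63 = 5.

Gamma(shape=11, rate=5)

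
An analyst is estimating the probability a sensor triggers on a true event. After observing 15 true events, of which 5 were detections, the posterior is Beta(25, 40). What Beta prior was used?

Beta(20, 30)

A Beta(α, β) prior with s successes and f failures in binomial data gives a Beta(α+s, β+f) posterior.
Subtract the data counts: 25−5=20, 40−10=30.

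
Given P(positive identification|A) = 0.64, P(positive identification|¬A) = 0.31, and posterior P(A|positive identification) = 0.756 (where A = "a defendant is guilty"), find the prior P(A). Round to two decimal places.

In odds form, posterior odds = prior odds × likelihood ratio, so prior odds = posterior odds ÷ LR.
Posterior odds = 0.756/(1−0.756) = 3.0984. LR = 0.64/0.31 = 2.0645.
Prior odds = 3.0984/2.0645 = 1.5008, so P(A) = 1.5008/(1+1.5008) ≈ 0.60.

P(A) = 0.60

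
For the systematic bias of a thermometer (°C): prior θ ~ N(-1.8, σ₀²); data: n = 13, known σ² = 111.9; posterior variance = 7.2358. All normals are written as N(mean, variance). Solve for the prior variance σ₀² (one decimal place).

σ₀² = 45.4

For the Normal–Normal model with known σ², precisions add: τ_n = τ₀ + n/σ².
So 1/σ₀² = 1/7.2358 − 13/111.9 = 0.138202 − 0.116175 = 0.022027.
Hence σ₀² = 1/0.022027 ≈ 45.4.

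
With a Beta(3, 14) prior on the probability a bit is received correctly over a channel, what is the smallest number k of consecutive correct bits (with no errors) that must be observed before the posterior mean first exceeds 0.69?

k = 29

After k correct bits and 0 errors the posterior is Beta(3+k, 14), with mean (3+k)/(3+14+k).
Set (3+k)/(17+k) > 0.69 and solve: k > (0.69·17 − 3)/(1 − 0.69) = 28.161.
The smallest integer exceeding 28.161 is 29, and checking k=29: (32)/(46) = 0.6957 > 0.69.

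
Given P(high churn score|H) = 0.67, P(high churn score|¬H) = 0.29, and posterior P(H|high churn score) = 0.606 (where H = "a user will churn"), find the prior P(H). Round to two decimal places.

P(H) = 0.40

Bayes' rule in odds form gives O(H|E) = O(H)·[P(E|H)/P(E|¬H)], hence O(H) = O(H|E)/LR.
Posterior odds = 0.606/(1−0.606) = 1.5381. LR = 0.67/0.29 = 2.3103.
Prior odds = 1.5381/2.3103 = 0.6658, so P(H) = 0.6658/(1+0.6658) ≈ 0.40.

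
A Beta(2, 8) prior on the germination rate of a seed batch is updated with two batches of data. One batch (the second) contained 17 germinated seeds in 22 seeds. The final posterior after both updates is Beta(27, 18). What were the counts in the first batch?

8 germinated seeds and 5 non-germinating seeds

Because Beta–binomial updating is additive in the counts, the combined data contributed (α_post−α_prior, β_post−β_prior) successes and failures.
Total across both batches: 27−2=25 germinated seeds, 18−8=10 non-germinating seeds.
Subtract the second batch: 25−17=8 germinated seeds and 10−5=5 non-germinating seeds.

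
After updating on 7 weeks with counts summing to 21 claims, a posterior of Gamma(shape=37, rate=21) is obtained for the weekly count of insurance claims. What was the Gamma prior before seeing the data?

A Gamma(α, β) prior (rate parametrization) on a Poisson rate with n observations summing to S gives posterior Gamma(α+S, β+n).
So α = 37 − 21 = 16 and β = 21 − 7 = 14.

Gamma(shape=16, rate=14)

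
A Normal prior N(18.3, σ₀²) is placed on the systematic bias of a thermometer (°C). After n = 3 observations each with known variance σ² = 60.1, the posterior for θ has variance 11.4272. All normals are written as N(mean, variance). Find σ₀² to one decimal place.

For the Normal–Normal model with known σ², precisions add: τ_n = τ₀ + n/σ².
So 1/σ₀² = 1/11.4272 − 3/60.1 = 0.087511 − 0.049917 = 0.037594.
Hence σ₀² = 1/0.037594 ≈ 26.6.

σ₀² = 26.6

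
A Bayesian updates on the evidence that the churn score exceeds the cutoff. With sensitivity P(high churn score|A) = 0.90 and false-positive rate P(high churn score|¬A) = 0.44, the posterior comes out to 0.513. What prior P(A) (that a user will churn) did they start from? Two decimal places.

P(A) = 0.34

In odds form, posterior odds = prior odds × likelihood ratio, so prior odds = posterior odds ÷ LR.
Posterior odds = 0.513/(1−0.513) = 1.0534. LR = 0.90/0.44 = 2.0455.
Prior odds = 1.0534/2.0455 = 0.5150, so P(A) = 0.5150/(1+0.5150) ≈ 0.34.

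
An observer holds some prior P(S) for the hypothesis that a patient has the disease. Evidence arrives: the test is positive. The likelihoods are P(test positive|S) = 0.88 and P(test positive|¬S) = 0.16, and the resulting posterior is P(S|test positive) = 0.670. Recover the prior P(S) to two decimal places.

Bayes' rule in odds form gives O(S|E) = O(S)·[P(E|S)/P(E|¬S)], hence O(S) = O(S|E)/LR.
Posterior odds = 0.670/(1−0.670) = 2.0303. LR = 0.88/0.16 = 5.5000.
Prior odds = 2.0303/5.5000 = 0.3691, so P(S) = 0.3691/(1+0.3691) ≈ 0.27.

P(S) = 0.27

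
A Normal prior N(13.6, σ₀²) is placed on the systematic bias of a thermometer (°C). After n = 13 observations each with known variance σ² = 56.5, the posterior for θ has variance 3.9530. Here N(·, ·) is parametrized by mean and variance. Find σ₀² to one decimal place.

σ₀² = 43.7

Posterior precision equals prior precision plus data precision: 1/σ_n² = 1/σ₀² + n/σ².
So 1/σ₀² = 1/3.9530 − 13/56.5 = 0.252972 − 0.230088 = 0.022884.
Hence σ₀² = 1/0.022884 ≈ 43.7.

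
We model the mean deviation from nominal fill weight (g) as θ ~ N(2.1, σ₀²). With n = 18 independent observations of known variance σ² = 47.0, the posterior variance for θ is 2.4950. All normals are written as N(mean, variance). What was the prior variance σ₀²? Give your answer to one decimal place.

σ₀² = 56.1

Posterior precision equals prior precision plus data precision: 1/σ_n² = 1/σ₀² + n/σ².
So 1/σ₀² = 1/2.4950 − 18/47.0 = 0.400802 − 0.382979 = 0.017823.
Hence σ₀² = 1/0.017823 ≈ 56.1.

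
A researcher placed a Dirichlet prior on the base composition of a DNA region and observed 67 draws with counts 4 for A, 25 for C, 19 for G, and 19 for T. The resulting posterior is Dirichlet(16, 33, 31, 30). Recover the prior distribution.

Dirichlet(12, 8, 12, 11)

For a Dirichlet(α) prior with multinomial counts c, the posterior is Dirichlet(α + c) componentwise.
Subtract each count from the matching posterior parameter: 16−4=12, 33−25=8, 31−19=12, 30−19=11.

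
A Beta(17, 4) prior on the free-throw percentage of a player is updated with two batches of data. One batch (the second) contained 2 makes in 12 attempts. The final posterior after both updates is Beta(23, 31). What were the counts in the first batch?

4 makes and 17 misses

Because Beta–binomial updating is additive in the counts, the combined data contributed (α_post−α_prior, β_post−β_prior) successes and failures.
Total across both batches: 23−17=6 makes, 31−4=27 misses.
Subtract the second batch: 6−2=4 makes and 27−10=17 misses.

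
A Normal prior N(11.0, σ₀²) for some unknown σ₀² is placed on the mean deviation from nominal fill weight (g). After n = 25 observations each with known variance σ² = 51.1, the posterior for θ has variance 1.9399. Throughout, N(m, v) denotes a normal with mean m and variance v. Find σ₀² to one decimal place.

Posterior precision equals prior precision plus data precision: 1/σ_n² = 1/σ₀² + n/σ².
So 1/σ₀² = 1/1.9399 − 25/51.1 = 0.515490 − 0.489237 = 0.026253.
Hence σ₀² = 1/0.026253 ≈ 38.1.

σ₀² = 38.1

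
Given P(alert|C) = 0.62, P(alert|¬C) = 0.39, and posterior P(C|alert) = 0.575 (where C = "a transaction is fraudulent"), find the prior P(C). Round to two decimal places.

In odds form, posterior odds = prior odds × likelihood ratio, so prior odds = posterior odds ÷ LR.
Posterior odds = 0.575/(1−0.575) = 1.3529. LR = 0.62/0.39 = 1.5897.
Prior odds = 1.3529/1.5897 = 0.8510, so P(C) = 0.8510/(1+0.8510) ≈ 0.46.

P(C) = 0.46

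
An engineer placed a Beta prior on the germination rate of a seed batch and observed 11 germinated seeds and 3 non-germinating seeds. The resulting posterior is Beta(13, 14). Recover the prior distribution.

Beta(2, 11)

A Beta(a, b) prior with s successes and f failures in binomial data gives a Beta(a+s, b+f) posterior.
So a = 13 − 11 = 2 and b = 14 − 3 = 11.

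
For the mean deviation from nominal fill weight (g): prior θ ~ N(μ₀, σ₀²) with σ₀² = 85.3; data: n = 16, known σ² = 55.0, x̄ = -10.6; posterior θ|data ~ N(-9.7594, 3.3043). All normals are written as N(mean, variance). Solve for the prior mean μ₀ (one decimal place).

μ₀ = 11.1

With known observation variance, the Normal–Normal posterior has precision τ_n = τ₀ + n/σ² and mean μ_n = (τ₀μ₀ + (n/σ²)x̄)/τ_n.
Here τ₀ = 1/85.3 = 0.011723 and τ_data = 16/55.0 = 0.290909, so τ_n = 0.302632.
Rearranging for μ₀: μ₀ = (μ_n·τ_n − τ_data·x̄)/τ₀ = (-9.7594·0.302632 − 0.290909·-10.6) / 0.011723 = 0.130129/0.011723 ≈ 11.1.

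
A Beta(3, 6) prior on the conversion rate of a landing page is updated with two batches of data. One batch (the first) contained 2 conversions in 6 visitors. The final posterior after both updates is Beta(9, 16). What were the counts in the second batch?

4 conversions and 6 bounces

Sequential conjugate updates are equivalent to a single update on the pooled data, so total successes = posterior α − prior α and total failures = posterior β − prior β.
Total across both batches: 9−3=6 conversions, 16−6=10 bounces.
Subtract the first batch: 6−2=4 conversions and 10−4=6 bounces.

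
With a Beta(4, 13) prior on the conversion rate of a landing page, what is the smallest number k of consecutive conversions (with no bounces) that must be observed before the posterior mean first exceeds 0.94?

After k conversions and 0 bounces the posterior is Beta(4+k, 13), with mean (4+k)/(4+13+k).
Set (4+k)/(17+k) > 0.94 and solve: k > (0.94·17 − 4)/(1 − 0.94) = 199.667.
The smallest integer exceeding 199.667 is 200.

k = 200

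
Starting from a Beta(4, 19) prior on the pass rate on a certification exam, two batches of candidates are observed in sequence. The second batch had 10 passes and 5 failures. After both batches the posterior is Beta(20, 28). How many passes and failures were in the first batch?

6 passes and 4 failures

Because Beta–binomial updating is additive in the counts, the combined data contributed (α_post−α_prior, β_post−β_prior) successes and failures.
Total across both batches: 20−4=16 passes, 28−19=9 failures.
Subtract the second batch: 16−10=6 passes and 9−5=4 failures.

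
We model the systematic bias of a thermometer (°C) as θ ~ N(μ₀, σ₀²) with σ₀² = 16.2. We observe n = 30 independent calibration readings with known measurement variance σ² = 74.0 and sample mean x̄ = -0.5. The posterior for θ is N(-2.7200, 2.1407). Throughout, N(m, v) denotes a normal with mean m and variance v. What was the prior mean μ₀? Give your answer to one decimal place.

μ₀ = -17.3

With known observation variance, the Normal–Normal posterior has precision τ_n = τ₀ + n/σ² and mean μ_n = (τ₀μ₀ + (n/σ²)x̄)/τ_n.
Here τ₀ = 1/16.2 = 0.061728 and τ_data = 30/74.0 = 0.405405, so τ_n = 0.467133.
Rearranging for μ₀: μ₀ = (μ_n·τ_n − τ_data·x̄)/τ₀ = (-2.7200·0.467133 − 0.405405·-0.5) / 0.061728 = -1.067899/0.061728 ≈ -17.3.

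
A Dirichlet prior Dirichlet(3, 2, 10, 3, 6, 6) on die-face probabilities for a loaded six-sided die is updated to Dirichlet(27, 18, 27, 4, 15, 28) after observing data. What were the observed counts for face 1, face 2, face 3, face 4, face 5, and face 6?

counts (24, 16, 17, 1, 9, 22)

For a Dirichlet(α) prior with multinomial counts c, the posterior is Dirichlet(α + c) componentwise.
Counts are posterior − prior componentwise: 27−3=24, 18−2=16, 27−10=17, 4−3=1, 15−6=9, 28−6=22.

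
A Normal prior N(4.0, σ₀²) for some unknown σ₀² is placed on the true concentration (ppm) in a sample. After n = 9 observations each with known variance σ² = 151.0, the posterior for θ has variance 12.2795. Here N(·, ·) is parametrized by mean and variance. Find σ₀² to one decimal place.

Posterior precision equals prior precision plus data precision: 1/σ_n² = 1/σ₀² + n/σ².
So 1/σ₀² = 1/12.2795 − 9/151.0 = 0.081437 − 0.059603 = 0.021834.
Hence σ₀² = 1/0.021834 ≈ 45.8.

σ₀² = 45.8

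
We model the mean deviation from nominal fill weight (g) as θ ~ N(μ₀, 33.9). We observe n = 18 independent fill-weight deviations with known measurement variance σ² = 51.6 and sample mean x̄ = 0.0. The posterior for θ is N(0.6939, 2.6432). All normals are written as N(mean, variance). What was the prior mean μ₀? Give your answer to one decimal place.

μ₀ = 8.9

The posterior mean is a precision-weighted average: μ_n = (τ₀μ₀ + τ_data·x̄)/(τ₀+τ_data), with τ₀=1/σ₀² and τ_data=n/σ².
Here τ₀ = 1/33.9 = 0.029499 and τ_data = 18/51.6 = 0.348837, so τ_n = 0.378336.
Rearranging for μ₀: μ₀ = (μ_n·τ_n − τ_data·x̄)/τ₀ = (0.6939·0.378336 − 0.348837·0.0) / 0.029499 = 0.262527/0.029499 ≈ 8.9.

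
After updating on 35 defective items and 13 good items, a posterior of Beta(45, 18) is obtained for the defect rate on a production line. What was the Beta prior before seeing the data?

Under Beta–binomial conjugacy the posterior parameters are (α+s, β+f).
Subtract the data counts: 45−35=10, 18−13=5.

Beta(10, 5)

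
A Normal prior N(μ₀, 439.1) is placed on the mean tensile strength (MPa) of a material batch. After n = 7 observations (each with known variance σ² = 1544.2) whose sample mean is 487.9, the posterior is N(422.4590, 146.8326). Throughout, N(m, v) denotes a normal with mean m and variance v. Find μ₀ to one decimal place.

With known observation variance, the Normal–Normal posterior has precision τ_n = τ₀ + n/σ² and mean μ_n = (τ₀μ₀ + (n/σ²)x̄)/τ_n.
Here τ₀ = 1/439.1 = 0.002277 and τ_data = 7/1544.2 = 0.004533, so τ_n = 0.006810.
Rearranging for μ₀: μ₀ = (μ_n·τ_n − τ_data·x̄)/τ₀ = (422.4590·0.006810 − 0.004533·487.9) / 0.002277 = 0.665295/0.002277 ≈ 292.2.

μ₀ = 292.2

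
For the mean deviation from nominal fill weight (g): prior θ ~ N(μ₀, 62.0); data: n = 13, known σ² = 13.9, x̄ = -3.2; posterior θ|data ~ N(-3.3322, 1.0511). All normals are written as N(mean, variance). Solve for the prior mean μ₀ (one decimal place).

μ₀ = -11.0

With known observation variance, the Normal–Normal posterior has precision τ_n = τ₀ + n/σ² and mean μ_n = (τ₀μ₀ + (n/σ²)x̄)/τ_n.
Here τ₀ = 1/62.0 = 0.016129 and τ_data = 13/13.9 = 0.935252, so τ_n = 0.951381.
Rearranging for μ₀: μ₀ = (μ_n·τ_n − τ_data·x̄)/τ₀ = (-3.3322·0.951381 − 0.935252·-3.2) / 0.016129 = -0.177385/0.016129 ≈ -11.0.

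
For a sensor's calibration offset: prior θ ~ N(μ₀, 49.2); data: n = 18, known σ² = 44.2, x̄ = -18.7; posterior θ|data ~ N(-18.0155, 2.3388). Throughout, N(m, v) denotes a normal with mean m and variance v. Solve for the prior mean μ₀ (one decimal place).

The posterior mean is a precision-weighted average: μ_n = (τ₀μ₀ + τ_data·x̄)/(τ₀+τ_data), with τ₀=1/σ₀² and τ_data=n/σ².
Here τ₀ = 1/49.2 = 0.020325 and τ_data = 18/44.2 = 0.407240, so τ_n = 0.427565.
Rearranging for μ₀: μ₀ = (μ_n·τ_n − τ_data·x̄)/τ₀ = (-18.0155·0.427565 − 0.407240·-18.7) / 0.020325 = -0.087409/0.020325 ≈ -4.3.

μ₀ = -4.3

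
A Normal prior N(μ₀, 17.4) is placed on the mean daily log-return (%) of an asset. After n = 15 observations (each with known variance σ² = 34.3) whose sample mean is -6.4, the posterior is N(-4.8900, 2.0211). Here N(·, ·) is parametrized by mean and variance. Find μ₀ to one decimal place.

μ₀ = 6.6

With known observation variance, the Normal–Normal posterior has precision τ_n = τ₀ + n/σ² and mean μ_n = (τ₀μ₀ + (n/σ²)x̄)/τ_n.
Here τ₀ = 1/17.4 = 0.057471 and τ_data = 15/34.3 = 0.437318, so τ_n = 0.494789.
Rearranging for μ₀: μ₀ = (μ_n·τ_n − τ_data·x̄)/τ₀ = (-4.8900·0.494789 − 0.437318·-6.4) / 0.057471 = 0.379317/0.057471 ≈ 6.6.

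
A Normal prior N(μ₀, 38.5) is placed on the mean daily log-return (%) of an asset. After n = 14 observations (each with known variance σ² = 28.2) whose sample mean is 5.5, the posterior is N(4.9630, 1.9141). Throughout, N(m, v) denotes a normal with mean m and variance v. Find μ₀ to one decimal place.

The posterior mean is a precision-weighted average: μ_n = (τ₀μ₀ + τ_data·x̄)/(τ₀+τ_data), with τ₀=1/σ₀² and τ_data=n/σ².
Here τ₀ = 1/38.5 = 0.025974 and τ_data = 14/28.2 = 0.496454, so τ_n = 0.522428.
Rearranging for μ₀: μ₀ = (μ_n·τ_n − τ_data·x̄)/τ₀ = (4.9630·0.522428 − 0.496454·5.5) / 0.025974 = -0.137687/0.025974 ≈ -5.3.

μ₀ = -5.3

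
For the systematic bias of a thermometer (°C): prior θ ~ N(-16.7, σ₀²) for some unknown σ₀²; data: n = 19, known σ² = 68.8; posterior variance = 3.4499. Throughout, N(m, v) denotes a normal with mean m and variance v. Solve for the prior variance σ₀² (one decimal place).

σ₀² = 73.0

For the Normal–Normal model with known σ², precisions add: τ_n = τ₀ + n/σ².
So 1/σ₀² = 1/3.4499 − 19/68.8 = 0.289863 − 0.276163 = 0.013700.
Hence σ₀² = 1/0.013700 ≈ 73.0.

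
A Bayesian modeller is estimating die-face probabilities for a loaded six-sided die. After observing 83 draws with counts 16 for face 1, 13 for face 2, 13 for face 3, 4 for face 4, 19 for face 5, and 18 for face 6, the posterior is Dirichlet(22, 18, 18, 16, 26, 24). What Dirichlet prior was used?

For a Dirichlet(α) prior with multinomial counts c, the posterior is Dirichlet(α + c) componentwise.
Subtract each count from the matching posterior parameter: 22−16=6, 18−13=5, 18−13=5, 16−4=12, 26−19=7, 24−18=6.

Dirichlet(6, 5, 5, 12, 7, 6)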